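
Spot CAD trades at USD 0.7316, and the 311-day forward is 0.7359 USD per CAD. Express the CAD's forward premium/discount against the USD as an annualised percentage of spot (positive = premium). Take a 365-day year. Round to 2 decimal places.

T = 311/365 years.
CAD trades forward at +0.58775% vs spot over the period.
Annualise by dividing by T: 0.0058775 / (311/365) = 0.006898 → 0.69%.

+0.69%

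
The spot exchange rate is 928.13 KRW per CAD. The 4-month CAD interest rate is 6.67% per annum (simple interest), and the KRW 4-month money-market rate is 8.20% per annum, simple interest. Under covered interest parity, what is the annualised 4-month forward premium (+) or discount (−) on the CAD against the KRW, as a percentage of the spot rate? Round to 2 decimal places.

T = 4/12 years.
CIP forward (KRW per CAD) = 928.13 × 1.0273333/1.0222333 = 932.76051.
Annualised premium = (F − S)/S × (1/T) = (932.76051 − 928.13)/928.13 ÷ (4/12) = 1.50%.

+1.50%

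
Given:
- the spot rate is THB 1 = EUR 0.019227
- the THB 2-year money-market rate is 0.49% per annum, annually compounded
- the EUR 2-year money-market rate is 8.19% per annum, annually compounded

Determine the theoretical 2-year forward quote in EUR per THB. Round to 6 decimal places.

T = 2 years.
EUR accumulates by (1 + 0.0819)^2 = 1.1705076.
THB accumulates by (1 + 0.0049)^2 = 1.009824.
Forward (EUR per THB) = 0.019227 × 1.1705076 / 1.009824 = 0.02228641.

0.022286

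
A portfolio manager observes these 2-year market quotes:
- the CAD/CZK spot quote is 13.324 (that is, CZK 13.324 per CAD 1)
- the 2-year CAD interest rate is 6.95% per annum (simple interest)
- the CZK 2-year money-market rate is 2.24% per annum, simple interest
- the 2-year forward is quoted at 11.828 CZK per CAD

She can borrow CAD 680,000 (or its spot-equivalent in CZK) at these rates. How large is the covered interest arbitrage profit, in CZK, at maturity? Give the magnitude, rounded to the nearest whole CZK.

CZK 305,200

T = 2 years.
Keep in CAD, deliver into the forward: 680,000·1.139000·11.828 = CZK 9,161,022.56.
Swap to CZK now, deposit: 680,000·13.324·1.044800 = CZK 9,466,222.34.
The quoted forward undervalues CAD, so borrow CAD, convert to CZK at spot, deposit the CZK at 2.24%, and buy CAD forward at 11.828 to cover the loan.
The gap between the two covered legs is CZK 305,200.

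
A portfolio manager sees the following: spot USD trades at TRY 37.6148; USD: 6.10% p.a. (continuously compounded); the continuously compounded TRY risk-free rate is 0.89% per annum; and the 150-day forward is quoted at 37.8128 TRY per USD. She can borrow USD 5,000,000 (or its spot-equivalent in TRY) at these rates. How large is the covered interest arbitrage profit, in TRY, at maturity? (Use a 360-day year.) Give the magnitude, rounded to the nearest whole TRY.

T = 150/360 years.
Route A — deposit USD, sell forward: 5,000,000 × 1.02574242417 × 37.8128 = TRY 193,930,965.68.
Route B — convert at spot, deposit TRY: 5,000,000 × 37.6148 × 1.00371521771 = TRY 188,772,735.86.
The quoted forward overvalues USD, so borrow TRY, buy USD at spot, deposit the USD at 6.10%, and sell the proceeds forward at 37.8128.
The gap between the two covered legs is TRY 5,158,230.

TRY 5,158,230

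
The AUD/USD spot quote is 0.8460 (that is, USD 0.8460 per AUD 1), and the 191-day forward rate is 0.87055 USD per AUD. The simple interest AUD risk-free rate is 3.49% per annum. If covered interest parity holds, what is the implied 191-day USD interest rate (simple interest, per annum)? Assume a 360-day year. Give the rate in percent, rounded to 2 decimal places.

T = 191/360 years.
F/S = 0.87055/0.846 = 1.0290189 = (growth of USD) / (growth of AUD).
AUD growth factor: 1 + 0.0349×191/360 = 1.0185164.
So the USD growth factor = 1.0480726.
(1.0480726 − 1)/T = 0.090608, i.e. 9.06%.

9.06%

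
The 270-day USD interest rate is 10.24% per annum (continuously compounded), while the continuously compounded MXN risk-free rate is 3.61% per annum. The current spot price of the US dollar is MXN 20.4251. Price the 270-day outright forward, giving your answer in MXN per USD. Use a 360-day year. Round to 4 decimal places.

T = 270/360 years.
MXN accumulates by e^(0.0361×270/360) = 1.02744486.
Growth of 1 USD over T: e^(0.1024×270/360) = 1.07982609.
So F = 20.4251 × 1.02744486 / 1.07982609 = 19.434300 (MXN/USD).

19.4343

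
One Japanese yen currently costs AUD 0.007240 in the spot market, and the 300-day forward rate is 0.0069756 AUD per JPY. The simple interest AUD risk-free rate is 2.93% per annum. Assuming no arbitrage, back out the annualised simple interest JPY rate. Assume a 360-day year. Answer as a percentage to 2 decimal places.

7.59%

T = 300/360 years.
CIP gives F = S · g_AUD/g_JPY, so g_AUD/g_JPY = 0.0069756/0.00724 = 0.9634807.
The AUD side grows by 1 + 0.0293×300/360 = 1.0244167.
So the JPY growth factor = 1.0632457.
(1.0632457 − 1)/T = 0.075895, i.e. 7.59%.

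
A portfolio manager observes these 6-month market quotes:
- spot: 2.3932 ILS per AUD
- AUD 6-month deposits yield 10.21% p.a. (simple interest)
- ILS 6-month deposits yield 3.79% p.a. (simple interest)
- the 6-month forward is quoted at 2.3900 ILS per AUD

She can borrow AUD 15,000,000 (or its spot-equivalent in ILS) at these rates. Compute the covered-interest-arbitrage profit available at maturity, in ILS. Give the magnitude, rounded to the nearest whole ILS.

T = 6/12 years.
Route A — deposit AUD, sell forward: 15,000,000 × 1.051050 × 2.3900 = ILS 37,680,142.50.
Route B — convert at spot, deposit ILS: 15,000,000 × 2.3932 × 1.018950 = ILS 36,578,267.10.
The quoted forward overvalues AUD, so borrow ILS, buy AUD at spot, deposit the AUD at 10.21%, and sell the proceeds forward at 2.3900.
Profit = 37,680,142.50 − 36,578,267.10 = ILS 1,101,875.

ILS 1,101,875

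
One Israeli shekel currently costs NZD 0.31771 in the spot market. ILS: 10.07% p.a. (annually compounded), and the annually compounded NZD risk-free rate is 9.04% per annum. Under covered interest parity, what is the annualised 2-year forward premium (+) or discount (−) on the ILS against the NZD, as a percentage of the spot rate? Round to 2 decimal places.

T = 2 years.
F = S · g_NZD/g_ILS = 0.31771 × 1.1889722/1.2115405 = 0.31179177.
Annualised premium = (F − S)/S × (1/T) = (0.31179177 − 0.31771)/0.31771 ÷ 2 = -0.93%.

-0.93%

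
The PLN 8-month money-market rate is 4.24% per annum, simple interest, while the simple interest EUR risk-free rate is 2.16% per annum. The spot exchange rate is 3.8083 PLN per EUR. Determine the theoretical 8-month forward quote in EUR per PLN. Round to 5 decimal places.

T = 8/12 years.
PLN growth factor: 1 + 0.0424×8/12 = 1.0282667.
Growth of 1 EUR over T: 1 + 0.0216×8/12 = 1.014400.
So F = 3.8083 × 1.0282667 / 1.014400 = 3.860359 (PLN/EUR).
Invert for EUR per PLN: 1 / 3.860359 = 0.25904.

0.25904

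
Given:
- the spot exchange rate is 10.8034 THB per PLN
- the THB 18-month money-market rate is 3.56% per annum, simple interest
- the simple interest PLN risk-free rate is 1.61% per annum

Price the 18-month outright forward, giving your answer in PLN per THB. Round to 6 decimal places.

0.089993

T = 18/12 years.
Growth of 1 THB over T: 1 + 0.0356×18/12 = 1.053400.
Growth of 1 PLN over T: 1 + 0.0161×18/12 = 1.024150.
So F = 10.8034 × 1.053400 / 1.024150 = 11.11195 (THB/PLN).
Quoted the other way: 1/11.11195 = 0.089993 PLN per THB.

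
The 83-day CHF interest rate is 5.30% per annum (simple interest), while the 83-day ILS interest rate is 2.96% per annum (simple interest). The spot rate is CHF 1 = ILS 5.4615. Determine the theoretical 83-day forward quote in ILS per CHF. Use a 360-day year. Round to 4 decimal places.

5.4324

T = 83/360 years.
ILS accumulates by 1 + 0.0296×83/360 = 1.0068244.
CHF accumulates by 1 + 0.0530×83/360 = 1.0122194.
Forward (ILS per CHF) = 5.4615 × 1.0068244 / 1.0122194 = 5.432391.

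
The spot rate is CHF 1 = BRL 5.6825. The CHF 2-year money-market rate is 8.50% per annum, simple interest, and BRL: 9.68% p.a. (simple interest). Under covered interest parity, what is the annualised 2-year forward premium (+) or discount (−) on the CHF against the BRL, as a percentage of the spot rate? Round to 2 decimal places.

+1.01%

T = 2 years.
F = S · g_BRL/g_CHF = 5.6825 × 1.193600/1.170000 = 5.7971214.
(F − S)/S ÷ T = (5.7971214 − 5.6825)/5.6825/2 = 0.010085 → 1.01%.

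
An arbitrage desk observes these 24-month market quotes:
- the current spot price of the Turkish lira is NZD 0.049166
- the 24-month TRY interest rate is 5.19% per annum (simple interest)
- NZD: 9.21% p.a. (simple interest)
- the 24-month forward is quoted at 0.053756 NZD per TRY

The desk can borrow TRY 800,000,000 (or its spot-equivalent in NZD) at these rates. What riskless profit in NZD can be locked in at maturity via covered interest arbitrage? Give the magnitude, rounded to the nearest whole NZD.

T = 2 years.
Route A — deposit TRY, sell forward: 800,000,000 × 1.103800 × 0.053756 = NZD 47,468,698.24.
Route B — convert at spot, deposit NZD: 800,000,000 × 0.049166 × 1.184200 = NZD 46,577,901.76.
The quoted forward overvalues TRY, so borrow NZD, buy TRY at spot, deposit the TRY at 5.19%, and sell the proceeds forward at 0.053756.
The gap between the two covered legs is NZD 890,796.

NZD 890,796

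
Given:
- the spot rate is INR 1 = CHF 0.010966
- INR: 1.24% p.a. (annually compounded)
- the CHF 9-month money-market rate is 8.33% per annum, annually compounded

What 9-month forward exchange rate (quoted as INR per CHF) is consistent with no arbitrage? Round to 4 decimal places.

86.6771

T = 9/12 years.
CHF growth factor: (1 + 0.0833)^(9/12) = 1.06184605.
INR growth factor: (1 + 0.0124)^(9/12) = 1.00928566.
Forward (CHF per INR) = 0.010966 × 1.06184605 / 1.00928566 = 0.011537074.
Invert for INR per CHF: 1 / 0.011537074 = 86.6771.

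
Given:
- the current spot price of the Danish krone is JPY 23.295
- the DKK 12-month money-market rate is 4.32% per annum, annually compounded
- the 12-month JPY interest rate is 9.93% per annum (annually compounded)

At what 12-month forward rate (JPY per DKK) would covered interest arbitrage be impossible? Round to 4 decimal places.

T = 1 year.
JPY accumulates by (1 + 0.0993)^1 = 1.099300.
DKK accumulates by (1 + 0.0432)^1 = 1.043200.
CIP: F = S · (grow JPY)/(grow DKK) = 23.295 × 1.099300/1.043200 = 24.547731 JPY per DKK.

24.5477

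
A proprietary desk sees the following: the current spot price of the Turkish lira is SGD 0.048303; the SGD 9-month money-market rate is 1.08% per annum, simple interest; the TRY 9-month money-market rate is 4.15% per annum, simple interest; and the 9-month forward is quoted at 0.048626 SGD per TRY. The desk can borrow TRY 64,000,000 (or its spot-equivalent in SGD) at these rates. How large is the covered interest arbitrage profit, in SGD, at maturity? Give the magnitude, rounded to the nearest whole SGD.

SGD 92,495

T = 9/12 years.
Invest the TRY and cover forward: 64,000,000 × 1.031125 × 0.048626 = SGD 3,208,926.99.
Convert at spot and invest in SGD: 64,000,000 × 0.048303 × 1.008100 = SGD 3,116,432.28.
The quoted forward overvalues TRY, so borrow SGD, buy TRY at spot, deposit the TRY at 4.15%, and sell the proceeds forward at 0.048626.
The gap between the two covered legs is SGD 92,495.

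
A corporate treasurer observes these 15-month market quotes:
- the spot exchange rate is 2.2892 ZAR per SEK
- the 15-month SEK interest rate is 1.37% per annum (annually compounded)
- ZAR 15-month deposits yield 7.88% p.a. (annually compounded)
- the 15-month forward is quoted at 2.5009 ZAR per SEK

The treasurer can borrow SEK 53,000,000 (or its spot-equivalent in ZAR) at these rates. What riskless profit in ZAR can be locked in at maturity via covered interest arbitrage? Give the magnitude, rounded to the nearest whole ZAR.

ZAR 1,427,612

T = 15/12 years.
Keep in SEK, deliver into the forward: 53,000,000·1.01715422672·2.5009 = ZAR 134,821,453.30.
Swap to ZAR now, deposit: 53,000,000·2.2892·1.09945174328 = ZAR 133,393,841.33.
The quoted forward overvalues SEK, so borrow ZAR, buy SEK at spot, deposit the SEK at 1.37%, and sell the proceeds forward at 2.5009.
The gap between the two covered legs is ZAR 1,427,612.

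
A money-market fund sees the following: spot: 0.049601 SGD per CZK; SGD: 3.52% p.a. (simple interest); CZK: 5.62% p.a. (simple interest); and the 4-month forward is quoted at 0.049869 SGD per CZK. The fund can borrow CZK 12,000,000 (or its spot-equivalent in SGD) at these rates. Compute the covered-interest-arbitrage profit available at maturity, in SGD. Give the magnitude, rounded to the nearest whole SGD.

T = 4/12 years.
Invest the CZK and cover forward: 12,000,000 × 1.01873333 × 0.049869 = SGD 609,638.55.
Convert at spot and invest in SGD: 12,000,000 × 0.049601 × 1.01173333 = SGD 602,195.82.
The quoted forward overvalues CZK, so borrow SGD, buy CZK at spot, deposit the CZK at 5.62%, and sell the proceeds forward at 0.049869.
The gap between the two covered legs is SGD 7,443.

SGD 7,443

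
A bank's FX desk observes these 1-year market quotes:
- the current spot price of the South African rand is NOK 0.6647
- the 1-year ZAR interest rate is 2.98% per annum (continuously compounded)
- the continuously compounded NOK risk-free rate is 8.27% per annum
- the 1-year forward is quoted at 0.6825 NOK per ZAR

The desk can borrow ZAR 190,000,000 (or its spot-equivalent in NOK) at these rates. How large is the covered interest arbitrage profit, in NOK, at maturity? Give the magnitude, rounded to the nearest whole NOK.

NOK 3,583,994

T = 1 year.
Invest the ZAR and cover forward: 190,000,000 × 1.03024846365 × 0.6825 = NOK 133,597,469.52.
Convert at spot and invest in NOK: 190,000,000 × 0.6647 × 1.0862158949 = NOK 137,181,464.01.
The quoted forward undervalues ZAR, so borrow ZAR, convert to NOK at spot, deposit the NOK at 8.27%, and buy ZAR forward at 0.6825 to cover the loan.
The gap between the two covered legs is NOK 3,583,994.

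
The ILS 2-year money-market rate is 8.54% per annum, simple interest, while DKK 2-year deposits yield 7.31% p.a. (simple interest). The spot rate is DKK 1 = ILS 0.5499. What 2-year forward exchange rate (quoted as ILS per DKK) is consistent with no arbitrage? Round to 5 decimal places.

T = 2 years.
ILS accumulates by 1 + 0.0854×2 = 1.170800.
DKK growth factor: 1 + 0.0731×2 = 1.146200.
So F = 0.5499 × 1.170800 / 1.146200 = 0.5617021 (ILS/DKK).

0.56170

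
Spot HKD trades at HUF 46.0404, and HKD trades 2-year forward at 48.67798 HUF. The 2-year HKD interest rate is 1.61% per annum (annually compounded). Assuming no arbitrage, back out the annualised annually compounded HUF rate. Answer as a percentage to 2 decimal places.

T = 2 years.
F/S = 48.67798/46.0404 = 1.0572884 = (growth of HUF) / (growth of HKD).
The HKD side grows by (1 + 0.0161)^2 = 1.0324592.
Hence g_HUF = 1.0916071.
Annualise: 1.0916071^(1/2) − 1 = 0.044800 = 4.48%.

4.48%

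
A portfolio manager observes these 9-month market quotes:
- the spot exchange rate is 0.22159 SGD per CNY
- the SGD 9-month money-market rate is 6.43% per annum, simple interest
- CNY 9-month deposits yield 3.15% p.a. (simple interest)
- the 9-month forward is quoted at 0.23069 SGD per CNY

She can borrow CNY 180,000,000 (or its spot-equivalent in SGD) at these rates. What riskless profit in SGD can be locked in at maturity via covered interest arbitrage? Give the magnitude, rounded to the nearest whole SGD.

SGD 695,497

T = 9/12 years.
Invest the CNY and cover forward: 180,000,000 × 1.023625 × 0.23069 = SGD 42,505,209.23.
Convert at spot and invest in SGD: 180,000,000 × 0.22159 × 1.048225 = SGD 41,809,712.00.
The quoted forward overvalues CNY, so borrow SGD, buy CNY at spot, deposit the CNY at 3.15%, and sell the proceeds forward at 0.23069.
Arbitrage profit = |42,505,209.23 − 41,809,712.00| = SGD 695,497.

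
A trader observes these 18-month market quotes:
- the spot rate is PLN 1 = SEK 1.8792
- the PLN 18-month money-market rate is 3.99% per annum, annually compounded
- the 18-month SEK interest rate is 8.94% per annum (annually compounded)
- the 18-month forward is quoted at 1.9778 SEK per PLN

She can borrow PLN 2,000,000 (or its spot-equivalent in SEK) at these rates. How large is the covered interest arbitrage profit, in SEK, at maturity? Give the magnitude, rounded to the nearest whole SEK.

SEK 78,815

T = 18/12 years.
Route A — deposit PLN, sell forward: 2,000,000 × 1.060443092 × 1.9778 = SEK 4,194,688.69.
Route B — convert at spot, deposit SEK: 2,000,000 × 1.8792 × 1.137053911 = SEK 4,273,503.42.
The quoted forward undervalues PLN, so borrow PLN, convert to SEK at spot, deposit the SEK at 8.94%, and buy PLN forward at 1.9778 to cover the loan.
Profit = 4,273,503.42 − 4,194,688.69 = SEK 78,815.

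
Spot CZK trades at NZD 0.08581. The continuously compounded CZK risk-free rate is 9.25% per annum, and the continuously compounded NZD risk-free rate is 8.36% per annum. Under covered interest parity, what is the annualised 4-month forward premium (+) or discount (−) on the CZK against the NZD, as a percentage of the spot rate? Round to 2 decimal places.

-0.89%

T = 4/12 years.
F = S · g_NZD/g_CZK = 0.08581 × 1.0282586/1.0313136 = 0.08555581.
(F − S)/S ÷ T = (0.08555581 − 0.08581)/0.08581/(4/12) = -0.008887 → -0.89%.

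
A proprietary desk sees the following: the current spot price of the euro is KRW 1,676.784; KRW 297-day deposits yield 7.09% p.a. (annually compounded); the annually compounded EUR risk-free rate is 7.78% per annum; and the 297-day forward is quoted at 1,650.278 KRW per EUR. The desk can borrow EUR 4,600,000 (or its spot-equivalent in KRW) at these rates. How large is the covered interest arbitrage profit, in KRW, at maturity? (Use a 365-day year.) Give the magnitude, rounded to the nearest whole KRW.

KRW 86,860,811

T = 297/365 years.
Route A — deposit EUR, sell forward: 4,600,000 × 1.062860511253 × 1650.278 = KRW 8,068,470,466.43.
Route B — convert at spot, deposit KRW: 4,600,000 × 1676.784 × 1.057320503946 = KRW 8,155,331,277.89.
The quoted forward undervalues EUR, so borrow EUR, convert to KRW at spot, deposit the KRW at 7.09%, and buy EUR forward at 1,650.278 to cover the loan.
Profit = 8,155,331,277.89 − 8,068,470,466.43 = KRW 86,860,811.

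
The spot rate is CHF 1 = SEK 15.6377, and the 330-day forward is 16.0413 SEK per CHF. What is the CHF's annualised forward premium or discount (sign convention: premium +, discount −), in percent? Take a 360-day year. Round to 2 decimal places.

T = 330/360 years.
(F − S)/S = (16.0413 − 15.6377)/15.6377 = 0.0258094.
×(1/T) gives 2.82% p.a.

+2.82%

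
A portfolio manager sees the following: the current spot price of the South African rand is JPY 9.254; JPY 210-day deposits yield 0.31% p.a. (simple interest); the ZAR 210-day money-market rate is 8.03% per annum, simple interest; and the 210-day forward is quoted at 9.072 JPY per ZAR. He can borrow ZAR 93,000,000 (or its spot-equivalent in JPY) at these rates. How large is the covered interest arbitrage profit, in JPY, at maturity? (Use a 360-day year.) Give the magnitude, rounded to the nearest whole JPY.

JPY 21,037,835

T = 210/360 years.
Route A — deposit ZAR, sell forward: 93,000,000 × 1.04684166667 × 9.072 = JPY 883,216,126.80.
Route B — convert at spot, deposit JPY: 93,000,000 × 9.254 × 1.00180833333 = JPY 862,178,291.45.
The quoted forward overvalues ZAR, so borrow JPY, buy ZAR at spot, deposit the ZAR at 8.03%, and sell the proceeds forward at 9.072.
The gap between the two covered legs is JPY 21,037,835.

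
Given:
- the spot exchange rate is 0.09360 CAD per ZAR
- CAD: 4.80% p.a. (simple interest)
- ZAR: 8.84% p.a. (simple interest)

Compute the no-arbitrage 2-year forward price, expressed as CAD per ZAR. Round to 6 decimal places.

T = 2 years.
Growth of 1 CAD over T: 1 + 0.0480×2 = 1.096000.
ZAR growth factor: 1 + 0.0884×2 = 1.176800.
CIP: F = S · (grow CAD)/(grow ZAR) = 0.0936 × 1.096000/1.176800 = 0.08717335 CAD per ZAR.

0.087173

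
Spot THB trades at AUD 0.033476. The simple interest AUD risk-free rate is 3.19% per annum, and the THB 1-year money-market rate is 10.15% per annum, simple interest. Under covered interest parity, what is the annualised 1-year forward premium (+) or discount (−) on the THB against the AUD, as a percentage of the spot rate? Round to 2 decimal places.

-6.32%

T = 1 year.
No-arbitrage forward: 0.033476 × 1.031900 / 1.101500 = 0.031360767 AUD/THB.
(F − S)/S ÷ T = (0.031360767 − 0.033476)/0.033476/1 = -0.063187 → -6.32%.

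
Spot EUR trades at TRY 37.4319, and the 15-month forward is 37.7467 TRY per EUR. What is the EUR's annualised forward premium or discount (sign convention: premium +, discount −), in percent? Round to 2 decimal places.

+0.67%

T = 15/12 years.
EUR trades forward at +0.84099% vs spot over the period.
×(1/T) gives 0.67% p.a.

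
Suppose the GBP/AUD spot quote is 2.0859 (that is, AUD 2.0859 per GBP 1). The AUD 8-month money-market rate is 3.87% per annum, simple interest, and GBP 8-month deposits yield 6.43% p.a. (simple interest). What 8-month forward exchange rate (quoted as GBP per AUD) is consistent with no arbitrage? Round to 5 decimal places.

0.48739

T = 8/12 years.
AUD growth factor: 1 + 0.0387×8/12 = 1.025800.
Growth of 1 GBP over T: 1 + 0.0643×8/12 = 1.0428667.
Forward (AUD per GBP) = 2.0859 × 1.025800 / 1.0428667 = 2.051764.
Quoted the other way: 1/2.051764 = 0.48739 GBP per AUD.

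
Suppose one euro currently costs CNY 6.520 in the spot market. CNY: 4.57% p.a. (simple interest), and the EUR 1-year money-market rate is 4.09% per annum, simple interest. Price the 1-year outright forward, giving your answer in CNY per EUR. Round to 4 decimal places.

6.5501

T = 1 year.
CNY growth factor: 1 + 0.0457×1 = 1.045700.
EUR growth factor: 1 + 0.0409×1 = 1.040900.
So F = 6.52 × 1.045700 / 1.040900 = 6.550066 (CNY/EUR).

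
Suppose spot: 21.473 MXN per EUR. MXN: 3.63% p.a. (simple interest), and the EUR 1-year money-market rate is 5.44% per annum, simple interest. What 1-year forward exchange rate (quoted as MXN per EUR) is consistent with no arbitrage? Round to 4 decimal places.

21.1044

T = 1 year.
MXN accumulates by 1 + 0.0363×1 = 1.036300.
EUR accumulates by 1 + 0.0544×1 = 1.054400.
CIP: F = S · (grow MXN)/(grow EUR) = 21.473 × 1.036300/1.054400 = 21.104391 MXN per EUR.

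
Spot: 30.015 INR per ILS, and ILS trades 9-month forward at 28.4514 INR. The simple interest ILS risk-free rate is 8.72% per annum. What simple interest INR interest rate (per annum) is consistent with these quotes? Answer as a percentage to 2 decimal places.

T = 9/12 years.
F/S = 28.4514/30.015 = 0.9479060 = (growth of INR) / (growth of ILS).
ILS growth factor: 1 + 0.0872×9/12 = 1.065400.
Hence g_INR = 1.0098991.
(1.0098991 − 1)/T = 0.013199, i.e. 1.32%.

1.32%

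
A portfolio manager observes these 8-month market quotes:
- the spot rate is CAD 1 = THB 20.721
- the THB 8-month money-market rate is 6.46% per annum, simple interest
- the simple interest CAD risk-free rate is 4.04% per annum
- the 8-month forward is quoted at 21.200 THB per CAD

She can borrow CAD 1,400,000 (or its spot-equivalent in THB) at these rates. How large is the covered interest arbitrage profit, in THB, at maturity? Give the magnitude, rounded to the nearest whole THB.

T = 8/12 years.
Invest the CAD and cover forward: 1,400,000 × 1.0269333333 × 21.200 = THB 30,479,381.33.
Convert at spot and invest in THB: 1,400,000 × 20.721 × 1.0430666667 = THB 30,258,738.16.
The quoted forward overvalues CAD, so borrow THB, buy CAD at spot, deposit the CAD at 4.04%, and sell the proceeds forward at 21.200.
The gap between the two covered legs is THB 220,643.

THB 220,643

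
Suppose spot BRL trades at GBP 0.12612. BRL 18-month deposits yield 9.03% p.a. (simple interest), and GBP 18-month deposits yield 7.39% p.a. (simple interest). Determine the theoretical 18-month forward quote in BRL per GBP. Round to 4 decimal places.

T = 18/12 years.
GBP accumulates by 1 + 0.0739×18/12 = 1.110850.
Growth of 1 BRL over T: 1 + 0.0903×18/12 = 1.135450.
So F = 0.12612 × 1.110850 / 1.135450 = 0.1233876 (GBP/BRL).
Quoted the other way: 1/0.1233876 = 8.1045 BRL per GBP.

8.1045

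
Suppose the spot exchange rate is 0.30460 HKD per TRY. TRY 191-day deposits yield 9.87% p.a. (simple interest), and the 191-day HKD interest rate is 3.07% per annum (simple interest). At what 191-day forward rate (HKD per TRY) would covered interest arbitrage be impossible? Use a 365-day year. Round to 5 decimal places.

0.29429

T = 191/365 years.
Growth of 1 HKD over T: 1 + 0.0307×191/365 = 1.0160649.
TRY accumulates by 1 + 0.0987×191/365 = 1.0516485.
So F = 0.3046 × 1.0160649 / 1.0516485 = 0.2942935 (HKD/TRY).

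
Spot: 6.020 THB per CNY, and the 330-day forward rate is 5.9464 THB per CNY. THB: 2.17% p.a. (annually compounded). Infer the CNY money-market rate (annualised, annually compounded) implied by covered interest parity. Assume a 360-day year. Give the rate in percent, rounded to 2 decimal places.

3.55%

T = 330/360 years.
F/S = 5.9464/6.02 = 0.9877741 = (growth of THB) / (growth of CNY).
THB growth factor: (1 + 0.0217)^(330/360) = 1.0198738.
So the CNY growth factor = 1.032497.
r = 1.032497^(360/330) − 1 = 0.035503 → 3.55%.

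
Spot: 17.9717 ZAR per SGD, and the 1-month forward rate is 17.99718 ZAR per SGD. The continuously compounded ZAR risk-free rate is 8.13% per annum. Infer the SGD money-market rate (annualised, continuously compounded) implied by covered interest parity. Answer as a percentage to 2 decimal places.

T = 1/12 years.
CIP gives F = S · g_ZAR/g_SGD, so g_ZAR/g_SGD = 17.99718/17.9717 = 1.0014178.
ZAR growth factor: e^(0.0813×1/12) = 1.006798.
Hence g_SGD = 1.0053726.
r = ln(1.0053726)/(1/12) = 0.064299 → 6.43%.

6.43%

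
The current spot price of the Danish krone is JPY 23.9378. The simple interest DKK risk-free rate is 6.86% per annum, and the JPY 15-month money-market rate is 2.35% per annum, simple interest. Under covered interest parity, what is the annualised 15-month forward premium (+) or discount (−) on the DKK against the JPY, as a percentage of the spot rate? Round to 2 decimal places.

-4.15%

T = 15/12 years.
F = S · g_JPY/g_DKK = 23.9378 × 1.029375/1.085750 = 22.6948864.
(F − S)/S ÷ T = (22.6948864 − 23.9378)/23.9378/(15/12) = -0.041538 → -4.15%.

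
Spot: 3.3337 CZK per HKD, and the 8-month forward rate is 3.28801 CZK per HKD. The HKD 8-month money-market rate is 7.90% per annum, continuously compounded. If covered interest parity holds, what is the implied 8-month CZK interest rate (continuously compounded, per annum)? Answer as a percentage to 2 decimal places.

5.83%

T = 8/12 years.
By CIP, F/S equals the CZK-to-HKD growth ratio: 3.28801/3.3337 = 0.9862945.
The HKD side grows by e^(0.0790×8/12) = 1.0540782.
So the CZK growth factor = 1.0396315.
Take logs: ln 1.0396315 / (8/12) = 0.058299, so 5.83%.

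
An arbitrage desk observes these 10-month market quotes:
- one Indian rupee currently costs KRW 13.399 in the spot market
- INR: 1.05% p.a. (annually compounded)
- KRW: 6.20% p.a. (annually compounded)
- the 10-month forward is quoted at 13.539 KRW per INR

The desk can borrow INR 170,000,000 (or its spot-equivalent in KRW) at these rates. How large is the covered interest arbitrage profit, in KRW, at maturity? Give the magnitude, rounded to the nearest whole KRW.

KRW 73,172,304

T = 10/12 years.
Invest the INR and cover forward: 170,000,000 × 1.008742374836 × 13.539 = KRW 2,321,751,712.19.
Convert at spot and invest in KRW: 170,000,000 × 13.399 × 1.051405950534 = KRW 2,394,924,016.30.
The quoted forward undervalues INR, so borrow INR, convert to KRW at spot, deposit the KRW at 6.20%, and buy INR forward at 13.539 to cover the loan.
The gap between the two covered legs is KRW 73,172,304.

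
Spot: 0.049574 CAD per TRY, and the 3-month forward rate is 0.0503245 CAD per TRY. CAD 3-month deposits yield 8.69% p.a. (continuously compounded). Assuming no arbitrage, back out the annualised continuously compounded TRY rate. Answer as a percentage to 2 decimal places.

T = 3/12 years.
By CIP, F/S equals the CAD-to-TRY growth ratio: 0.0503245/0.049574 = 1.0151390.
The CAD side grows by e^(0.0869×3/12) = 1.0219627.
That pins the TRY growth at 1.0067219.
r = ln(1.0067219)/(3/12) = 0.026798 → 2.68%.

2.68%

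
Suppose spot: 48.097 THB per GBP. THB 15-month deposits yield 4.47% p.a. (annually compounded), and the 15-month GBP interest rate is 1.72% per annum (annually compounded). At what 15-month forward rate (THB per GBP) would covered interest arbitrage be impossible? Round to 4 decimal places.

T = 15/12 years.
Growth of 1 THB over T: (1 + 0.0447)^(15/12) = 1.05618378.
GBP accumulates by (1 + 0.0172)^(15/12) = 1.02154603.
CIP: F = S · (grow THB)/(grow GBP) = 48.097 × 1.05618378/1.02154603 = 49.727834 THB per GBP.

49.7278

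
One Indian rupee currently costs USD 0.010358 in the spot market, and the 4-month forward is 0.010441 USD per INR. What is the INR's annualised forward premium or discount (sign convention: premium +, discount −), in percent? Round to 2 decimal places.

T = 4/12 years.
(F − S)/S = (0.010441 − 0.010358)/0.010358 = 0.0080131.
Per annum: 0.0080131 / (4/12) = 0.024039 = 2.40%.

+2.40%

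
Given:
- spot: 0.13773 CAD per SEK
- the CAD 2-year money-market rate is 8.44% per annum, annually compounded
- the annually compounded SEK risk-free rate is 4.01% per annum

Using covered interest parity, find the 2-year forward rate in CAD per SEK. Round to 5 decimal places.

T = 2 years.
Growth of 1 CAD over T: (1 + 0.0844)^2 = 1.1759234.
Growth of 1 SEK over T: (1 + 0.0401)^2 = 1.081808.
CIP: F = S · (grow CAD)/(grow SEK) = 0.13773 × 1.1759234/1.081808 = 0.1497123 CAD per SEK.

0.14971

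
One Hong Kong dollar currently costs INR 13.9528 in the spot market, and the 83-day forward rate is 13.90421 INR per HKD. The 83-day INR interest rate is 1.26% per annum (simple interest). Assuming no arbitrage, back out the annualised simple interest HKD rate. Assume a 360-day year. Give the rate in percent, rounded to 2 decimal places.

2.78%

T = 83/360 years.
F/S = 13.90421/13.9528 = 0.9965175 = (growth of INR) / (growth of HKD).
The INR side grows by 1 + 0.0126×83/360 = 1.002905.
That pins the HKD growth at 1.0064098.
(1.0064098 − 1)/T = 0.027802, i.e. 2.78%.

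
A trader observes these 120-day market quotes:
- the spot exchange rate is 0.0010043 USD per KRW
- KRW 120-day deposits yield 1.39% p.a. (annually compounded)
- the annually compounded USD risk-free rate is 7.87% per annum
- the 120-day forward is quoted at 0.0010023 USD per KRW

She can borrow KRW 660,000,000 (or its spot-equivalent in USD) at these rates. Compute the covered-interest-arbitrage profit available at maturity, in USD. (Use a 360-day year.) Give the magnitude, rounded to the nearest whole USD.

T = 120/360 years.
Route A — deposit KRW, sell forward: 660,000,000 × 1.00461203 × 0.0010023 = USD 664,568.94.
Route B — convert at spot, deposit USD: 660,000,000 × 0.0010043 × 1.02557374 = USD 679,789.25.
The quoted forward undervalues KRW, so borrow KRW, convert to USD at spot, deposit the USD at 7.87%, and buy KRW forward at 0.0010023 to cover the loan.
Arbitrage profit = |664,568.94 − 679,789.25| = USD 15,220.

USD 15,220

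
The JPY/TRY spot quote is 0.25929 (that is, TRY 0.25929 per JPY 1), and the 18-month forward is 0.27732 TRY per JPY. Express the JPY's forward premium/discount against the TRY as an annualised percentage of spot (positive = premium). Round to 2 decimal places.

+4.64%

T = 18/12 years.
(F − S)/S = (0.27732 − 0.25929)/0.25929 = 0.0695360.
Per annum: 0.0695360 / (18/12) = 0.046357 = 4.64%.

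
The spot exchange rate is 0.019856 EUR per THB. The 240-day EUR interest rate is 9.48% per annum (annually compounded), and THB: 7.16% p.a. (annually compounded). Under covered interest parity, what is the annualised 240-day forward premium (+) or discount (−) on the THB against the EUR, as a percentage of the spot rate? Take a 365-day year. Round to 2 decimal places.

+2.16%

T = 240/365 years.
No-arbitrage forward: 0.019856 × 1.0613631 / 1.046520 = 0.020137623 EUR/THB.
(F − S)/S ÷ T = (0.020137623 − 0.019856)/0.019856/(240/365) = 0.021570 → 2.16%.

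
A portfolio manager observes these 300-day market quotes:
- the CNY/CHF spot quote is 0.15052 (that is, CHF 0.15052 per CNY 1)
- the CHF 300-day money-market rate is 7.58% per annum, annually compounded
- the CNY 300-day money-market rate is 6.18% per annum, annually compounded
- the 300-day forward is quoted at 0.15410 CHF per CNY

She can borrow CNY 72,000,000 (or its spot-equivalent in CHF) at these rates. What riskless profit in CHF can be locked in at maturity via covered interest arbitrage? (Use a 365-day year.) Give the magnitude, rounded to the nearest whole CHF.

CHF 147,546

T = 300/365 years.
Keep in CNY, deliver into the forward: 72,000,000·1.0505215751·0.15410 = CHF 11,655,746.98.
Swap to CHF now, deposit: 72,000,000·0.15052·1.0618929018 = CHF 11,508,200.61.
The quoted forward overvalues CNY, so borrow CHF, buy CNY at spot, deposit the CNY at 6.18%, and sell the proceeds forward at 0.15410.
Profit = 11,655,746.98 − 11,508,200.61 = CHF 147,546.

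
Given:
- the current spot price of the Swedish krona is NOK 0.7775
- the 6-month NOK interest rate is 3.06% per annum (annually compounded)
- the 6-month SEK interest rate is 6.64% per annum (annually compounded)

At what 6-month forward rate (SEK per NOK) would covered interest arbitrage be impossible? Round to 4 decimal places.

T = 6/12 years.
NOK accumulates by (1 + 0.0306)^(6/12) = 1.0151847.
SEK accumulates by (1 + 0.0664)^(6/12) = 1.0326665.
Forward (NOK per SEK) = 0.7775 × 1.0151847 / 1.0326665 = 0.7643379.
Quoted the other way: 1/0.7643379 = 1.3083 SEK per NOK.

1.3083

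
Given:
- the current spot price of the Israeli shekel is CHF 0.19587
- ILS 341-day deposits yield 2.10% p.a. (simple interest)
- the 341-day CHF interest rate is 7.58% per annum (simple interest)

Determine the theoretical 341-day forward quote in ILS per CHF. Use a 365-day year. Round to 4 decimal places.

4.8613

T = 341/365 years.
Growth of 1 CHF over T: 1 + 0.0758×341/365 = 1.0708159.
ILS growth factor: 1 + 0.0210×341/365 = 1.0196192.
CIP: F = S · (grow CHF)/(grow ILS) = 0.19587 × 1.0708159/1.0196192 = 0.2057049 CHF per ILS.
Invert for ILS per CHF: 1 / 0.2057049 = 4.8613.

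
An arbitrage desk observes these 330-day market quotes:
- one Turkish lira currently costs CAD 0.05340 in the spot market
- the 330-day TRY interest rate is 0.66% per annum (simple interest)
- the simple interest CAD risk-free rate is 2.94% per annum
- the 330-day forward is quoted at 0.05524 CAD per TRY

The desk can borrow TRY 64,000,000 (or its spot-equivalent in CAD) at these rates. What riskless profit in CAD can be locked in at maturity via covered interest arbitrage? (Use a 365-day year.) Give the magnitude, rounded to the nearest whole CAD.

CAD 48,013

T = 330/365 years.
Invest the TRY and cover forward: 64,000,000 × 1.005967123 × 0.05524 = CAD 3,556,455.93.
Convert at spot and invest in CAD: 64,000,000 × 0.05340 × 1.026580822 = CAD 3,508,442.62.
The quoted forward overvalues TRY, so borrow CAD, buy TRY at spot, deposit the TRY at 0.66%, and sell the proceeds forward at 0.05524.
Arbitrage profit = |3,556,455.93 − 3,508,442.62| = CAD 48,013.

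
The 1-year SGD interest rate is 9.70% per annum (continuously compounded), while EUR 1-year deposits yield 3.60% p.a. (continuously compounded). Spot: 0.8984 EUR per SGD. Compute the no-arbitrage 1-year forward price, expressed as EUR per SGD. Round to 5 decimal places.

0.84524

T = 1 year.
EUR growth factor: e^(0.0360×1) = 1.0366558.
SGD growth factor: e^(0.0970×1) = 1.1018604.
Forward (EUR per SGD) = 0.8984 × 1.0366558 / 1.1018604 = 0.8452355.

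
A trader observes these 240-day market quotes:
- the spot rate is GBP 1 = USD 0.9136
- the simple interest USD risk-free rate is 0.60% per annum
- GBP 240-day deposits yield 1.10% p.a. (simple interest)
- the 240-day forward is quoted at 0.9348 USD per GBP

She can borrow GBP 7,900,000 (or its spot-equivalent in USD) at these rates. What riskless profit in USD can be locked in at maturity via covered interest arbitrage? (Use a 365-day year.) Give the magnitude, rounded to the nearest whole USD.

T = 240/365 years.
Invest the GBP and cover forward: 7,900,000 × 1.007232877 × 0.9348 = USD 7,438,334.22.
Convert at spot and invest in USD: 7,900,000 × 0.9136 × 1.003945205 = USD 7,245,914.28.
The quoted forward overvalues GBP, so borrow USD, buy GBP at spot, deposit the GBP at 1.10%, and sell the proceeds forward at 0.9348.
Profit = 7,438,334.22 − 7,245,914.28 = USD 192,420.

USD 192,420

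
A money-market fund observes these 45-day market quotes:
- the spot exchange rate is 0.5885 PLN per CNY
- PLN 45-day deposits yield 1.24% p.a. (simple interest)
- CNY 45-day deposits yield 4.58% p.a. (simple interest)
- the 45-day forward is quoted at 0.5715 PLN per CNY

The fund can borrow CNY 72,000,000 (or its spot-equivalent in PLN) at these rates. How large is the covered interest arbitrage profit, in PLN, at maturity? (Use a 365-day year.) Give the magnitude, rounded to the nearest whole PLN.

PLN 1,056,432

T = 45/365 years.
Invest the CNY and cover forward: 72,000,000 × 1.0056465753 × 0.5715 = PLN 41,380,345.28.
Convert at spot and invest in PLN: 72,000,000 × 0.5885 × 1.0015287671 = PLN 42,436,776.92.
The quoted forward undervalues CNY, so borrow CNY, convert to PLN at spot, deposit the PLN at 1.24%, and buy CNY forward at 0.5715 to cover the loan.
Arbitrage profit = |41,380,345.28 − 42,436,776.92| = PLN 1,056,432.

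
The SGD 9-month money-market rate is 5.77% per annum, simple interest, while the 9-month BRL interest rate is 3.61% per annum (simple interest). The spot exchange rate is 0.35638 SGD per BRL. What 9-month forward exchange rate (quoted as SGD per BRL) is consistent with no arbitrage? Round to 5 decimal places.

0.36200

T = 9/12 years.
SGD growth factor: 1 + 0.0577×9/12 = 1.043275.
BRL accumulates by 1 + 0.0361×9/12 = 1.027075.
CIP: F = S · (grow SGD)/(grow BRL) = 0.35638 × 1.043275/1.027075 = 0.3620012 SGD per BRL.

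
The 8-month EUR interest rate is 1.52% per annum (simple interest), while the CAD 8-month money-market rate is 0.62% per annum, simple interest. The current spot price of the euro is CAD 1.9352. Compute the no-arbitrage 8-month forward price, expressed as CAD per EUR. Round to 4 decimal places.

T = 8/12 years.
Growth of 1 CAD over T: 1 + 0.0062×8/12 = 1.0041333.
Growth of 1 EUR over T: 1 + 0.0152×8/12 = 1.0101333.
Forward (CAD per EUR) = 1.9352 × 1.0041333 / 1.0101333 = 1.923705.

1.9237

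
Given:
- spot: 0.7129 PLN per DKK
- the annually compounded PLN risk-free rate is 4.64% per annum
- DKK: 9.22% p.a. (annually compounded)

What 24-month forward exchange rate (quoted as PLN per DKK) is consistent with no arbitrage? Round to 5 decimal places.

T = 2 years.
PLN accumulates by (1 + 0.0464)^2 = 1.094953.
DKK growth factor: (1 + 0.0922)^2 = 1.1929008.
So F = 0.7129 × 1.094953 / 1.1929008 = 0.6543645 (PLN/DKK).

0.65436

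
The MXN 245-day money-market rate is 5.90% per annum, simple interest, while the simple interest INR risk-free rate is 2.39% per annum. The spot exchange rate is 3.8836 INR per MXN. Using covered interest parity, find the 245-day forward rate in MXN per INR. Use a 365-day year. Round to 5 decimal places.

0.26346

T = 245/365 years.
INR accumulates by 1 + 0.0239×245/365 = 1.0160425.
Growth of 1 MXN over T: 1 + 0.0590×245/365 = 1.0396027.
CIP: F = S · (grow INR)/(grow MXN) = 3.8836 × 1.0160425/1.0396027 = 3.795587 INR per MXN.
Invert for MXN per INR: 1 / 3.795587 = 0.26346.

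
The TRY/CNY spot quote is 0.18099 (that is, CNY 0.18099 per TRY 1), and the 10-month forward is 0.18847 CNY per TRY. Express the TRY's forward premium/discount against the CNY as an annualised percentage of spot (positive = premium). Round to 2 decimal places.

T = 10/12 years.
Period premium: (0.18847 − 0.18099)/0.18099 = 0.0413283.
×(1/T) gives 4.96% p.a.

+4.96%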